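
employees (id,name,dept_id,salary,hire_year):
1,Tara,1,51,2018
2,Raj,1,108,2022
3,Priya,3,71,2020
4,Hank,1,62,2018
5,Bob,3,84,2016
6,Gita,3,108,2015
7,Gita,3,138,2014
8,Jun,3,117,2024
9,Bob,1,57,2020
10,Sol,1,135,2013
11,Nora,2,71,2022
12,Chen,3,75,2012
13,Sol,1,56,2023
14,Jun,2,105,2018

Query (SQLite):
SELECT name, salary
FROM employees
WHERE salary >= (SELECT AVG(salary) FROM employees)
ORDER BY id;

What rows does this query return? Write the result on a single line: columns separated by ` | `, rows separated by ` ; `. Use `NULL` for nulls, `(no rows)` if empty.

Scalar subquery: AVG(salary) over all employees rows = 88.428571 (≈; comparison uses full precision).
Keep rows where salary >= that value.

Raj | 108 ; Gita | 108 ; Gita | 138 ; Jun | 117 ; Sol | 135 ; Jun | 105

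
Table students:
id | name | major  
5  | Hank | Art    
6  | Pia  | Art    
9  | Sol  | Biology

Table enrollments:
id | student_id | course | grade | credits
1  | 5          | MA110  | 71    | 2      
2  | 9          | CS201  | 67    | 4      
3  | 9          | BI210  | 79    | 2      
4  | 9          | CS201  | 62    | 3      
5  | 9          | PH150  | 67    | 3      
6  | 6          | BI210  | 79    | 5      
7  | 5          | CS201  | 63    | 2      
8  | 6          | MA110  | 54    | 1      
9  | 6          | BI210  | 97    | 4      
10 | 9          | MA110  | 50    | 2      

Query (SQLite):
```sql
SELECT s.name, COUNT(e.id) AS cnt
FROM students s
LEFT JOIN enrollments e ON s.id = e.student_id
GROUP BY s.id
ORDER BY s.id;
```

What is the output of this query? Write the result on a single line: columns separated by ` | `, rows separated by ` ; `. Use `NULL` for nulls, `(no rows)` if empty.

Hank | 2 ; Pia | 3 ; Sol | 5

LEFT JOIN keeps every students row; unmatched ones get NULL for enrollments columns.
Group by students.id and compute COUNT(e.id). COUNT(col) of an all-NULL group is 0.
  5: ids {1, 7} → COUNT(e.id)=2
  6: ids {6, 8, 9} → COUNT(e.id)=3
  9: ids {2, 3, 4, 5, 10} → COUNT(e.id)=5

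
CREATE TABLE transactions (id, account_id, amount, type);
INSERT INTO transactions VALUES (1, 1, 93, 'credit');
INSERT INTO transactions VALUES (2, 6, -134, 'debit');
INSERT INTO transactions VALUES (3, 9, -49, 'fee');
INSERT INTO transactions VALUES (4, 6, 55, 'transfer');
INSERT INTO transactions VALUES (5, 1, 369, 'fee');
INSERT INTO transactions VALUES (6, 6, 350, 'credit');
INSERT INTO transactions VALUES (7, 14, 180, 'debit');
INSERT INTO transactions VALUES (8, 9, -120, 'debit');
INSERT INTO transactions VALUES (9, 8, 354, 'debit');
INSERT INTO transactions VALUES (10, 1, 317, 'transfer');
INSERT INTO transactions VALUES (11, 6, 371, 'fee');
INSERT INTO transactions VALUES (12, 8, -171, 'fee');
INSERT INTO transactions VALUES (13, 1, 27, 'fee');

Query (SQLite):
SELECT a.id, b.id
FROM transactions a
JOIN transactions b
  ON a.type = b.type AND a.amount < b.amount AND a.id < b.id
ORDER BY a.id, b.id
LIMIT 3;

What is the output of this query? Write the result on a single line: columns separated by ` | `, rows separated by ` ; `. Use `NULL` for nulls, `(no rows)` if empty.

1 | 6 ; 2 | 7 ; 2 | 8

Pairs (a,b) with same type, a.amount < b.amount, a.id < b.id.
type groups: credit:{1,6} debit:{2,7,8,9} fee:{3,5,11,12,13} transfer:{4,10}
Ordered by (a.id, b.id); first 3.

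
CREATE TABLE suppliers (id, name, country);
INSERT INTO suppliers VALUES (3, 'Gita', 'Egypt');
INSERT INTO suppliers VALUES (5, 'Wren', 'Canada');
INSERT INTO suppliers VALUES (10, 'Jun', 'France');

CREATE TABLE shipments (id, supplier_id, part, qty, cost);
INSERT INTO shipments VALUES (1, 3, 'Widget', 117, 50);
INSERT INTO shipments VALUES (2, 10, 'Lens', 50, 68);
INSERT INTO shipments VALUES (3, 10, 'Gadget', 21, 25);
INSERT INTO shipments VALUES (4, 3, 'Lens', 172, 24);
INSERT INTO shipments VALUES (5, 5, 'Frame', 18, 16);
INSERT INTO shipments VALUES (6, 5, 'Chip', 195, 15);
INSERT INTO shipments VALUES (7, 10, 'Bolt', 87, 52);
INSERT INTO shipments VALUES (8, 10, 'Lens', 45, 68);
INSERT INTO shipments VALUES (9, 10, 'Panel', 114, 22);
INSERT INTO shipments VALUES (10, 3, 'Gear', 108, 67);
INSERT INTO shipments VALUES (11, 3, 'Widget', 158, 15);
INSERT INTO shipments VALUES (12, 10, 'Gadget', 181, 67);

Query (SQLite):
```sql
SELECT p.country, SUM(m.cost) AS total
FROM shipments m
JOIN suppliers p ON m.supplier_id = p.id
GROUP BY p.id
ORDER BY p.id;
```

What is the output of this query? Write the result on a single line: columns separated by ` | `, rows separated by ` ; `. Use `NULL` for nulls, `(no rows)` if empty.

Egypt | 156 ; Canada | 31 ; France | 302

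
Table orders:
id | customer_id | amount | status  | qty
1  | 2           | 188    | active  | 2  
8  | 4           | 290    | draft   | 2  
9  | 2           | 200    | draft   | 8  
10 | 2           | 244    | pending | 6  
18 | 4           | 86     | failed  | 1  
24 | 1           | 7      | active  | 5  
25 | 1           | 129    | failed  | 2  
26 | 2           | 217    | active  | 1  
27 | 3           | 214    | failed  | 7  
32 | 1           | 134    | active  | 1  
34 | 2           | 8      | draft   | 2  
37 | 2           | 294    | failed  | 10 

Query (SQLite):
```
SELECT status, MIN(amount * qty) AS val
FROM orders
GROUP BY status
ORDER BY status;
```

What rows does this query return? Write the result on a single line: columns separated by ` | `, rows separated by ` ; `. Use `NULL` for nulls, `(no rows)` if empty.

For each row compute amount * qty.
Group by status; take MIN of the expression per group.
  active: ids {1, 24, 26, 32} → MIN(amount * qty)=35
  draft: ids {8, 9, 34} → MIN(amount * qty)=16
  failed: ids {18, 25, 27, 37} → MIN(amount * qty)=86
  pending: ids {10} → MIN(amount * qty)=1464

active | 35 ; draft | 16 ; failed | 86 ; pending | 1464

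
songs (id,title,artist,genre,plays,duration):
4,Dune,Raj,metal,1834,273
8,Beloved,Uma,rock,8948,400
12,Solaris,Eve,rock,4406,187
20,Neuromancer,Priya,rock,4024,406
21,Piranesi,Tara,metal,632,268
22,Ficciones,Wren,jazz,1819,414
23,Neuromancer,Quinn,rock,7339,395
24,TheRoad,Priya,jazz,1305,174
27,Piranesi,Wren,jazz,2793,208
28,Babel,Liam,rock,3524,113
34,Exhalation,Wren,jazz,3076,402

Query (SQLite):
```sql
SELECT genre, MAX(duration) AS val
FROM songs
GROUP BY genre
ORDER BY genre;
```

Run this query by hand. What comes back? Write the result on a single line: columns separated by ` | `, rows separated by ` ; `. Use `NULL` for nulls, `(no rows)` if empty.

jazz | 414 ; metal | 273 ; rock | 406

Partition songs by genre; compute MAX(duration) within each group.
  jazz: ids {22, 24, 27, 34} → MAX(duration)=414
  metal: ids {4, 21} → MAX(duration)=273
  rock: ids {8, 12, 20, 23, 28} → MAX(duration)=406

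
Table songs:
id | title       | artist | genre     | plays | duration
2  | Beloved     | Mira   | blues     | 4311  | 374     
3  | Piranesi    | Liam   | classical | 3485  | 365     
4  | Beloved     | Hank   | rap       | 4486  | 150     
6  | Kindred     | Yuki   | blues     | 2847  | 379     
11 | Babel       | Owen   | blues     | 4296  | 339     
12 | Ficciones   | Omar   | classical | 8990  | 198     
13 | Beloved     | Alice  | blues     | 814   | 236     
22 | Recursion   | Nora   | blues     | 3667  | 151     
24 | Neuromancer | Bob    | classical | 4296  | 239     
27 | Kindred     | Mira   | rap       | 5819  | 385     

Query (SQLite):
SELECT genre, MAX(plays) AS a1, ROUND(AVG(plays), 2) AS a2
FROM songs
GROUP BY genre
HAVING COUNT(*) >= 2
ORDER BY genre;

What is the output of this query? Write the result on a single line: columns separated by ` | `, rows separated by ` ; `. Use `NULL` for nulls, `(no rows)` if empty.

blues | 4311 | 3187 ; classical | 8990 | 5590.33 ; rap | 5819 | 5152.5

Group songs by genre.
Per group compute: MAX(plays), ROUND(AVG(plays), 2).
HAVING: drop groups with fewer than 2 rows.
  blues: ids {2, 6, 11, 13, 22} → MAX(plays)=4311, ROUND(AVG(plays), 2)=3187
  classical: ids {3, 12, 24} → MAX(plays)=8990, ROUND(AVG(plays), 2)=5590.33
  rap: ids {4, 27} → MAX(plays)=5819, ROUND(AVG(plays), 2)=5152.5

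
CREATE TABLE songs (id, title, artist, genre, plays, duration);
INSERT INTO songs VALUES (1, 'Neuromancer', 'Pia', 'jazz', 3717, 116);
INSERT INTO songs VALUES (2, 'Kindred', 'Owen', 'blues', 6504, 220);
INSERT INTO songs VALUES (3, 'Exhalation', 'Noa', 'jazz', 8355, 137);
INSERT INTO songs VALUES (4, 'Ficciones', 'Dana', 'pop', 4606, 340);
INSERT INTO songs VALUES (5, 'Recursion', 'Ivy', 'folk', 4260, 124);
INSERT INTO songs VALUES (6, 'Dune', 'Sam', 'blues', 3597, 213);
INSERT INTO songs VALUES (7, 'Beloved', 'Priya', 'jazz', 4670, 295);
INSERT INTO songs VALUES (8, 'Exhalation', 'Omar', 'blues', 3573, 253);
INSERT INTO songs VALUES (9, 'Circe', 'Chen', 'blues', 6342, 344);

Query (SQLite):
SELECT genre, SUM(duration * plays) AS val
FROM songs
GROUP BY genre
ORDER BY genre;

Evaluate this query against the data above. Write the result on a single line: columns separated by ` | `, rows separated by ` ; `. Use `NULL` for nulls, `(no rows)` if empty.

For each row compute duration * plays.
Group by genre; take SUM of the expression per group.
  blues: ids {2, 6, 8, 9} → SUM(duration * plays)=5282658
  folk: ids {5} → SUM(duration * plays)=528240
  jazz: ids {1, 3, 7} → SUM(duration * plays)=2953457
  pop: ids {4} → SUM(duration * plays)=1566040

blues | 5282658 ; folk | 528240 ; jazz | 2953457 ; pop | 1566040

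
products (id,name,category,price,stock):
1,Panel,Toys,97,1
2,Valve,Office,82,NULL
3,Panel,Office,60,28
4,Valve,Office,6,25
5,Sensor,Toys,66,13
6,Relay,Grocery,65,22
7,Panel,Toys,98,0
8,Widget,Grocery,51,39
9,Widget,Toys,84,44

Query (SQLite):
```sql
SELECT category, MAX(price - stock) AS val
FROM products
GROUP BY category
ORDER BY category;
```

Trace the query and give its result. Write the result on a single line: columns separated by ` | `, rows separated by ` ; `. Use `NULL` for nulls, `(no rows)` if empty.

For each row compute price - stock.
Group by category; take MAX of the expression per group.
  Grocery: ids {6, 8} → MAX(price - stock)=43
  Office: ids {2, 3, 4} → MAX(price - stock)=32
  Toys: ids {1, 5, 7, 9} → MAX(price - stock)=98

Grocery | 43 ; Office | 32 ; Toys | 98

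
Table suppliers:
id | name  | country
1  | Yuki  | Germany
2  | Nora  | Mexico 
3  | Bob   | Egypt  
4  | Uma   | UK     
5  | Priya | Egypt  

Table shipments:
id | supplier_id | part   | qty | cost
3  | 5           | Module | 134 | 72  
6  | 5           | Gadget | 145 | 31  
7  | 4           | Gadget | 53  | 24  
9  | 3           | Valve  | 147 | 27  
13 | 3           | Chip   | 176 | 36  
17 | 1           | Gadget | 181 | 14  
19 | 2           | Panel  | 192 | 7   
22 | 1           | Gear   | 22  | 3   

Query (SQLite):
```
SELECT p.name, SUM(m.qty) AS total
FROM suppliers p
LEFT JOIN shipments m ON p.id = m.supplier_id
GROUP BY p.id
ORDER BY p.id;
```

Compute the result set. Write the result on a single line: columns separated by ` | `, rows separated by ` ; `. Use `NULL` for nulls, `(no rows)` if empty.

LEFT JOIN keeps every suppliers row; unmatched ones get NULL for shipments columns.
Group by suppliers.id and compute SUM(m.qty). SUM over an all-NULL group is NULL.
  1: ids {17, 22} → SUM(m.qty)=203
  2: ids {19} → SUM(m.qty)=192
  3: ids {9, 13} → SUM(m.qty)=323
  4: ids {7} → SUM(m.qty)=53
  5: ids {3, 6} → SUM(m.qty)=279

Yuki | 203 ; Nora | 192 ; Bob | 323 ; Uma | 53 ; Priya | 279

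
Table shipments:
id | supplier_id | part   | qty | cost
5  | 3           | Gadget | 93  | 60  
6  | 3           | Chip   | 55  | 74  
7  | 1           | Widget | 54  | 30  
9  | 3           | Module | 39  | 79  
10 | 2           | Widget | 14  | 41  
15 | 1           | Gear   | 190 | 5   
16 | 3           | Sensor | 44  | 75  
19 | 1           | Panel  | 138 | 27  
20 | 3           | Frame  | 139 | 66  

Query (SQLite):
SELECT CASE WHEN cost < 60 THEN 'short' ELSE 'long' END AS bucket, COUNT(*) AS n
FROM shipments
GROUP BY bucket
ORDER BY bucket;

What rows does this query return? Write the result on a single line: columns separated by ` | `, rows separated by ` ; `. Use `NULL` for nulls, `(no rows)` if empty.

Bucket rows by cost < 60 → 'short' else 'long'; count each bucket.

long | 5 ; short | 4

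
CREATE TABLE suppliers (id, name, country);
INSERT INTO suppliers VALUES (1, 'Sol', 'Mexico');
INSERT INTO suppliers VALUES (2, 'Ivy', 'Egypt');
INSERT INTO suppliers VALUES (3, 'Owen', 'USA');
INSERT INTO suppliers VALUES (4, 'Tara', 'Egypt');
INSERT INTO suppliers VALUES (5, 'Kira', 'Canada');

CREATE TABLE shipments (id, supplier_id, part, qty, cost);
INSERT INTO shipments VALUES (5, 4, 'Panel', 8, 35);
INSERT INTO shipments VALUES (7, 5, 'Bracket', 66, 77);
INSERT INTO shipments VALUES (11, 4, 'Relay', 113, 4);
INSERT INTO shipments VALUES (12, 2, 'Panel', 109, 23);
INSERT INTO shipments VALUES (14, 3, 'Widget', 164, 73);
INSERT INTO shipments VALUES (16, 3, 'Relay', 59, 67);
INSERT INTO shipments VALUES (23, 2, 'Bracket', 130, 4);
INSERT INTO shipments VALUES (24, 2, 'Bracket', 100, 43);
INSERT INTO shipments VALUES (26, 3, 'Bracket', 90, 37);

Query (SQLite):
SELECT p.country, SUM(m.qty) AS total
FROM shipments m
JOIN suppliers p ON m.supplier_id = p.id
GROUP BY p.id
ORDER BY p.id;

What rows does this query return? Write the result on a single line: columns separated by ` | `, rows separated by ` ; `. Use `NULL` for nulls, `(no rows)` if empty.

Egypt | 339 ; USA | 313 ; Egypt | 121 ; Canada | 66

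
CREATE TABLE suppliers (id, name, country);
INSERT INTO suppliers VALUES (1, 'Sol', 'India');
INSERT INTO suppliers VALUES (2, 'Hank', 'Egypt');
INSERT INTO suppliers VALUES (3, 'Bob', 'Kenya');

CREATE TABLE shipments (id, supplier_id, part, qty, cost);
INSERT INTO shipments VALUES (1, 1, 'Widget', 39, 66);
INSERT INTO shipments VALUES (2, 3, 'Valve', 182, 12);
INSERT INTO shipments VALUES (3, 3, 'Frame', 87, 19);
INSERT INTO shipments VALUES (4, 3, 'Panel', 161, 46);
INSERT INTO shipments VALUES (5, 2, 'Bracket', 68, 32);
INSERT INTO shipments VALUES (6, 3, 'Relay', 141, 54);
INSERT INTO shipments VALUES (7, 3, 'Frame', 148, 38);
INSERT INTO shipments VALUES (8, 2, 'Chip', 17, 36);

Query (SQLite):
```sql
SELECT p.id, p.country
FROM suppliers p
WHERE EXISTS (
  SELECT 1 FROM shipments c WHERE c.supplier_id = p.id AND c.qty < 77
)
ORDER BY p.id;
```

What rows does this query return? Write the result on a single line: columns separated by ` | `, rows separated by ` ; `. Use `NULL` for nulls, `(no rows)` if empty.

For each suppliers row, check whether any shipments with matching supplier_id has qty < 77.
Keep rows where that is true.

1 | India ; 2 | Egypt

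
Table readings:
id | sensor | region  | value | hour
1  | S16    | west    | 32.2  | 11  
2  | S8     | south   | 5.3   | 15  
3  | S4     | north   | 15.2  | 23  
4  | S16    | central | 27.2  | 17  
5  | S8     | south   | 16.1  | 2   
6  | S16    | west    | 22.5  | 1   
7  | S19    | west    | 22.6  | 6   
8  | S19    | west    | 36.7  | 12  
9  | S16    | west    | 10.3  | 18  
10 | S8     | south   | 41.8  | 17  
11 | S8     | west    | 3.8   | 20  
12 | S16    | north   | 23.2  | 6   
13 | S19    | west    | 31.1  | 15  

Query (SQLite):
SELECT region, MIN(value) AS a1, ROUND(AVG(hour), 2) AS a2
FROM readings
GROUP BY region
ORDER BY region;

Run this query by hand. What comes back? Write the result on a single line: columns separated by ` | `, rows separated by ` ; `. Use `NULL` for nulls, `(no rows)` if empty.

central | 27.2 | 17 ; north | 15.2 | 14.5 ; south | 5.3 | 11.33 ; west | 3.8 | 11.86

Group readings by region.
Per group compute: MIN(value), ROUND(AVG(hour), 2).
  central: ids {4} → MIN(value)=27.2, ROUND(AVG(hour), 2)=17
  north: ids {3, 12} → MIN(value)=15.2, ROUND(AVG(hour), 2)=14.5
  south: ids {2, 5, 10} → MIN(value)=5.3, ROUND(AVG(hour), 2)=11.33
  west: ids {1, 6, 7, 8, 9, 11, 13} → MIN(value)=3.8, ROUND(AVG(hour), 2)=11.86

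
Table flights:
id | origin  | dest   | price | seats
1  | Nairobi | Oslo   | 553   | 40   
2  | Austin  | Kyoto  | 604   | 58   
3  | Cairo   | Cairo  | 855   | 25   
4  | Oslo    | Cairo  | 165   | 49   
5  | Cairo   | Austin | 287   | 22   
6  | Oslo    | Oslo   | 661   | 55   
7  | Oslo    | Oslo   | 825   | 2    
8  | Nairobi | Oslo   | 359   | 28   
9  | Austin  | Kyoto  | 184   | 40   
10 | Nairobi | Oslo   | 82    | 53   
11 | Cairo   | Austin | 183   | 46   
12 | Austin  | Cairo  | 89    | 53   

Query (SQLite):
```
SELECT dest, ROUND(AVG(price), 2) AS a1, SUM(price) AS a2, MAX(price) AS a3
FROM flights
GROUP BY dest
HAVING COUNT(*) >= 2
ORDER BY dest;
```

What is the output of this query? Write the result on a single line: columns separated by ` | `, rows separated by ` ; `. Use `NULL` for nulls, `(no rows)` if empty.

Group flights by dest.
Per group compute: ROUND(AVG(price), 2), SUM(price), MAX(price).
HAVING: drop groups with fewer than 2 rows.
  Austin: ids {5, 11} → ROUND(AVG(price), 2)=235, SUM(price)=470, MAX(price)=287
  Cairo: ids {3, 4, 12} → ROUND(AVG(price), 2)=369.67, SUM(price)=1109, MAX(price)=855
  Kyoto: ids {2, 9} → ROUND(AVG(price), 2)=394, SUM(price)=788, MAX(price)=604
  Oslo: ids {1, 6, 7, 8, 10} → ROUND(AVG(price), 2)=496, SUM(price)=2480, MAX(price)=825

Austin | 235 | 470 | 287 ; Cairo | 369.67 | 1109 | 855 ; Kyoto | 394 | 788 | 604 ; Oslo | 496 | 2480 | 825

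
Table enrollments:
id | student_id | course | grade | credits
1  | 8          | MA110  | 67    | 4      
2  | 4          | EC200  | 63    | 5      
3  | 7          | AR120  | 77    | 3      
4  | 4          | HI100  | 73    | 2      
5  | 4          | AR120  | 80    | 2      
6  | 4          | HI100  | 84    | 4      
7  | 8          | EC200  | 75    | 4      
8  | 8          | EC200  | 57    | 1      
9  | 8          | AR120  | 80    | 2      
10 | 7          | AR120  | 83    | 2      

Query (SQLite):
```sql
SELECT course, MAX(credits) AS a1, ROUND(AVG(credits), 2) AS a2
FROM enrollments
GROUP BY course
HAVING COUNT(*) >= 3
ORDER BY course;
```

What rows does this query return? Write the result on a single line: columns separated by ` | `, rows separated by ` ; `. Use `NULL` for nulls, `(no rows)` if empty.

Group enrollments by course.
Per group compute: MAX(credits), ROUND(AVG(credits), 2).
HAVING: drop groups with fewer than 3 rows.
  AR120: ids {3, 5, 9, 10} → MAX(credits)=3, ROUND(AVG(credits), 2)=2.25
  EC200: ids {2, 7, 8} → MAX(credits)=5, ROUND(AVG(credits), 2)=3.33
  HI100: ids {4, 6} → MAX(credits)=4, ROUND(AVG(credits), 2)=3
  MA110: ids {1} → MAX(credits)=4, ROUND(AVG(credits), 2)=4

AR120 | 3 | 2.25 ; EC200 | 5 | 3.33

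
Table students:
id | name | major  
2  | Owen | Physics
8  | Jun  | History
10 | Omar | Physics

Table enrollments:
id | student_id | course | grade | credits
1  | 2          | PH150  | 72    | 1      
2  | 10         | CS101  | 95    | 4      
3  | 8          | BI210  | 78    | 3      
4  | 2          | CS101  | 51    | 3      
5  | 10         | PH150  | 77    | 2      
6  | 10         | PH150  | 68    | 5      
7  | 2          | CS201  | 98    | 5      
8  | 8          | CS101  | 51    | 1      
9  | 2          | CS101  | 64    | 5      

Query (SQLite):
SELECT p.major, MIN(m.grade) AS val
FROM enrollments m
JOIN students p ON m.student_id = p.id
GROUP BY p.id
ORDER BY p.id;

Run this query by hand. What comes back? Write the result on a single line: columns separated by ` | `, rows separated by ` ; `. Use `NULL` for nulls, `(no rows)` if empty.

Physics | 51 ; History | 51 ; Physics | 68

Join each enrollments row to its students via student_id.
Group joined rows by students.id; compute MIN(m.grade) per group.
  2: ids {1, 4, 7, 9} → MIN(m.grade)=51
  8: ids {3, 8} → MIN(m.grade)=51
  10: ids {2, 5, 6} → MIN(m.grade)=68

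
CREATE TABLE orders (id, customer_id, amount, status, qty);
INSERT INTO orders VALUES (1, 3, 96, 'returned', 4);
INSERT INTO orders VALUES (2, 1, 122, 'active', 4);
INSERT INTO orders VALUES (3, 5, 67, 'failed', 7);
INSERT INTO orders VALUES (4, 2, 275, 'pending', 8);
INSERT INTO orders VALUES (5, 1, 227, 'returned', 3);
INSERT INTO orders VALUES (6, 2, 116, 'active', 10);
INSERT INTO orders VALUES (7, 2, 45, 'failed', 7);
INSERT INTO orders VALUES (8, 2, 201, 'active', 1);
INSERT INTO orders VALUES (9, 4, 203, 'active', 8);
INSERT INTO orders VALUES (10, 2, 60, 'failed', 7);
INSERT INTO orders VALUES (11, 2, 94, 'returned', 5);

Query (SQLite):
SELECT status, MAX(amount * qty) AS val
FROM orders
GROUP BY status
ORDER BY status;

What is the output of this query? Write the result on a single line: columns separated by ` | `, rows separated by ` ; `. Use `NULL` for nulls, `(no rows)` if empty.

For each row compute amount * qty.
Group by status; take MAX of the expression per group.
  active: ids {2, 6, 8, 9} → MAX(amount * qty)=1624
  failed: ids {3, 7, 10} → MAX(amount * qty)=469
  pending: ids {4} → MAX(amount * qty)=2200
  returned: ids {1, 5, 11} → MAX(amount * qty)=681

active | 1624 ; failed | 469 ; pending | 2200 ; returned | 681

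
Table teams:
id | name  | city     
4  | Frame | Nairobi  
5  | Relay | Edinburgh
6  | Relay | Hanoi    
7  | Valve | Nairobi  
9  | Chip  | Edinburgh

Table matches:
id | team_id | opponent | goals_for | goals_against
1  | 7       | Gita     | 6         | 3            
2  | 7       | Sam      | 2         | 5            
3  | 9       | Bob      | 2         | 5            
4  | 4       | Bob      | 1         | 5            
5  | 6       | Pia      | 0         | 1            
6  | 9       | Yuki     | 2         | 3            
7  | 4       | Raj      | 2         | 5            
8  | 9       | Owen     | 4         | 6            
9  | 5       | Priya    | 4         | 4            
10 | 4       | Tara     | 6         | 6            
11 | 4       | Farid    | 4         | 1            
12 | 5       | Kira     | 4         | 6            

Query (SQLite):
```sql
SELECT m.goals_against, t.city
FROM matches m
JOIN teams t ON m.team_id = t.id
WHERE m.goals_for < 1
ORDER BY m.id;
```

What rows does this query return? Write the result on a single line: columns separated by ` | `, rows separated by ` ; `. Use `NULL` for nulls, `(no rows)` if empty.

Each matches row matches the teams row where team_id = teams.id.
Then keep rows with m.goals_for < 1.

1 | Hanoi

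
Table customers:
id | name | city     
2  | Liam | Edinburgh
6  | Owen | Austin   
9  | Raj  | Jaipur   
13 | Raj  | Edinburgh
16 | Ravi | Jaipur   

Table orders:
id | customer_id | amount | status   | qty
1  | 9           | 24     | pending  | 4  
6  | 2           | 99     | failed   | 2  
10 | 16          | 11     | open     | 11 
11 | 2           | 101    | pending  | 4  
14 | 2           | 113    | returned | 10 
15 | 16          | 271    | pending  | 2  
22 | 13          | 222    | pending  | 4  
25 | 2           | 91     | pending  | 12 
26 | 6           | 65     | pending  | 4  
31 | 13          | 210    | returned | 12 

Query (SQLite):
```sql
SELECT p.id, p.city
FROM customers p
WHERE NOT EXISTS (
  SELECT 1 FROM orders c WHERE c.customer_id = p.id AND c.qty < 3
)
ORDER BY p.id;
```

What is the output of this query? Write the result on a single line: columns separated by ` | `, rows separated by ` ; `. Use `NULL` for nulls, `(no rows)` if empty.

For each customers row, check whether any orders with matching customer_id has qty < 3.
Keep rows where that is false.

6 | Austin ; 9 | Jaipur ; 13 | Edinburgh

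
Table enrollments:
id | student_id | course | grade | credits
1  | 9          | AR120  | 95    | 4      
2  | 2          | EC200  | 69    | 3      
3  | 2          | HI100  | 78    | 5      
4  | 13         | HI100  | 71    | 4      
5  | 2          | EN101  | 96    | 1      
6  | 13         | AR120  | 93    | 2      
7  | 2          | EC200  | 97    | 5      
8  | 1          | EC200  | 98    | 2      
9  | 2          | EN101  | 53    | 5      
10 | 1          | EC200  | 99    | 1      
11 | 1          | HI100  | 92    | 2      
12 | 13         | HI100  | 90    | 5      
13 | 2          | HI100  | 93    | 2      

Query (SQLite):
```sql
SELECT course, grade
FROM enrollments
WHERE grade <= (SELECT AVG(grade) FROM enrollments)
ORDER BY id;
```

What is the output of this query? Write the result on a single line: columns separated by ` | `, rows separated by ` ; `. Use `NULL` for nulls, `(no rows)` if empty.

Scalar subquery: AVG(grade) over all enrollments rows = 86.461538 (≈; comparison uses full precision).
Keep rows where grade <= that value.

EC200 | 69 ; HI100 | 78 ; HI100 | 71 ; EN101 | 53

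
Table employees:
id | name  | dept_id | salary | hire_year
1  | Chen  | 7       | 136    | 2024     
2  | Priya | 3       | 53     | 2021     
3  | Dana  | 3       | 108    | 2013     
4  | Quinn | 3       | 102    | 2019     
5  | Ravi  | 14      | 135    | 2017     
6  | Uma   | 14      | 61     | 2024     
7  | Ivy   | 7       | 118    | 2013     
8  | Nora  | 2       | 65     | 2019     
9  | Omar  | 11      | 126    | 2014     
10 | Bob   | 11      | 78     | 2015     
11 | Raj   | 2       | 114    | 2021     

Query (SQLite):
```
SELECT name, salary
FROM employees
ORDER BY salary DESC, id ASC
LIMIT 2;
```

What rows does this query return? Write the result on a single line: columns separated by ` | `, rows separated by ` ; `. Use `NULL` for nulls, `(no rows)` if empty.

Chen | 136 ; Ravi | 135

Sort by salary desc, tiebreak id asc: (136, id=1), (135, id=5), (126, id=9), (118, id=7), (114, id=11) …. Take first 2.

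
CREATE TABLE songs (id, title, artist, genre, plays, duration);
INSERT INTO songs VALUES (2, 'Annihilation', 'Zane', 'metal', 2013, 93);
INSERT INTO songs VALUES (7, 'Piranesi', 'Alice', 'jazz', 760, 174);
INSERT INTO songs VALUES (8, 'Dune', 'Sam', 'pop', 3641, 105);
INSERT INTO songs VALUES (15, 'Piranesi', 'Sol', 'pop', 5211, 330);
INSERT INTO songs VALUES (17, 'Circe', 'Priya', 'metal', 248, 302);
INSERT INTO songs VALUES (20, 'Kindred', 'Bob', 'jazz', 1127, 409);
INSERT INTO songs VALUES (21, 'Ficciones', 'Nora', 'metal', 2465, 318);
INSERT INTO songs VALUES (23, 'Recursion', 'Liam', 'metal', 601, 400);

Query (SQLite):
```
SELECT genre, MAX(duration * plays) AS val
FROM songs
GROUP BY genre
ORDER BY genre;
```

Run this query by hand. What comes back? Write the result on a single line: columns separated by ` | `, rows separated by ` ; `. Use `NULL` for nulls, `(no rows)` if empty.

jazz | 460943 ; metal | 783870 ; pop | 1719630

For each row compute duration * plays.
Group by genre; take MAX of the expression per group.
  jazz: ids {7, 20} → MAX(duration * plays)=460943
  metal: ids {2, 17, 21, 23} → MAX(duration * plays)=783870
  pop: ids {8, 15} → MAX(duration * plays)=1719630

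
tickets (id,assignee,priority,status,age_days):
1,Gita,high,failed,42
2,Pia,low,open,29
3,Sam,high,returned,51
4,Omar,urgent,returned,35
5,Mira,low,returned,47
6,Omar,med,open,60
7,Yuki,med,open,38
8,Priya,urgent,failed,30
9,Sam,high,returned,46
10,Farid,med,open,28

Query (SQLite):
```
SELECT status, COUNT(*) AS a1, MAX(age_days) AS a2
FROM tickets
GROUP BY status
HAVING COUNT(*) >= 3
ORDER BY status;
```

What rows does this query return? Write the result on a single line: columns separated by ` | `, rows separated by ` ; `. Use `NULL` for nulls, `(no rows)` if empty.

Group tickets by status.
Per group compute: COUNT(*), MAX(age_days).
HAVING: drop groups with fewer than 3 rows.
  failed: ids {1, 8} → COUNT(*)=2, MAX(age_days)=42
  open: ids {2, 6, 7, 10} → COUNT(*)=4, MAX(age_days)=60
  returned: ids {3, 4, 5, 9} → COUNT(*)=4, MAX(age_days)=51

open | 4 | 60 ; returned | 4 | 51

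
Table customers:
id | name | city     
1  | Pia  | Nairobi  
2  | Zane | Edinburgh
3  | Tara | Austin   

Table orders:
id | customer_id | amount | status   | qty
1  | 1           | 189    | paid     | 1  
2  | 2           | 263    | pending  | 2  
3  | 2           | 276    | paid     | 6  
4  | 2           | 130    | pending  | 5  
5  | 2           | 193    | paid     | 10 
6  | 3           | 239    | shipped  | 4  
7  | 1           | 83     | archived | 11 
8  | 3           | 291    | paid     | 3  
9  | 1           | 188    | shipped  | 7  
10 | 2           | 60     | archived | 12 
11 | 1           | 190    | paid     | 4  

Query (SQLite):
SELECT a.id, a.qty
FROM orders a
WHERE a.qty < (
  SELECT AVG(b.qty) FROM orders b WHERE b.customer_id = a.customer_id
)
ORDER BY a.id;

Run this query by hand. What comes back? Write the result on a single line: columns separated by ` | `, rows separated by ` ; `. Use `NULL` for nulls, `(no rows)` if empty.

1 | 1 ; 2 | 2 ; 3 | 6 ; 4 | 5 ; 8 | 3 ; 11 | 4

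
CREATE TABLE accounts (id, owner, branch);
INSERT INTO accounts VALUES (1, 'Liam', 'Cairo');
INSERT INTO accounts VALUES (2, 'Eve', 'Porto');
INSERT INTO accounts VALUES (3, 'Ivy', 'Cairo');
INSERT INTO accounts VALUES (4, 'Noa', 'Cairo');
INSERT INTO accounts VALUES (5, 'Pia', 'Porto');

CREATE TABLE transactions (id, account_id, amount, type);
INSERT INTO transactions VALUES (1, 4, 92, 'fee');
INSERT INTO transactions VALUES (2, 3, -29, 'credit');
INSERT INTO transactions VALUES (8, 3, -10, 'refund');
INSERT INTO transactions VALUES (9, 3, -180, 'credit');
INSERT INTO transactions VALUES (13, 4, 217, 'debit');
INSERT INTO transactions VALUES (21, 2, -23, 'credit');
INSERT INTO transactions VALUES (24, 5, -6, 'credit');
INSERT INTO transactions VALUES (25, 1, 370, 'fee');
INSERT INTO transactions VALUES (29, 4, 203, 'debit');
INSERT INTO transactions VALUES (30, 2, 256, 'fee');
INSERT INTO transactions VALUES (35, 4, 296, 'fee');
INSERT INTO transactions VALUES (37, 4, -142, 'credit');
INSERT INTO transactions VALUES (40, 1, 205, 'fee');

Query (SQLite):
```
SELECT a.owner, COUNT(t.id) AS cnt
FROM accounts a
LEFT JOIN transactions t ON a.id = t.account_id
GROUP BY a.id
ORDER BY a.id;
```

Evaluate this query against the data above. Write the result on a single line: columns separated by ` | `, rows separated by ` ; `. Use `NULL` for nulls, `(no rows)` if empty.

LEFT JOIN keeps every accounts row; unmatched ones get NULL for transactions columns.
Group by accounts.id and compute COUNT(t.id). COUNT(col) of an all-NULL group is 0.
  1: ids {25, 40} → COUNT(t.id)=2
  2: ids {21, 30} → COUNT(t.id)=2
  3: ids {2, 8, 9} → COUNT(t.id)=3
  4: ids {1, 13, 29, 35, 37} → COUNT(t.id)=5
  5: ids {24} → COUNT(t.id)=1

Liam | 2 ; Eve | 2 ; Ivy | 3 ; Noa | 5 ; Pia | 1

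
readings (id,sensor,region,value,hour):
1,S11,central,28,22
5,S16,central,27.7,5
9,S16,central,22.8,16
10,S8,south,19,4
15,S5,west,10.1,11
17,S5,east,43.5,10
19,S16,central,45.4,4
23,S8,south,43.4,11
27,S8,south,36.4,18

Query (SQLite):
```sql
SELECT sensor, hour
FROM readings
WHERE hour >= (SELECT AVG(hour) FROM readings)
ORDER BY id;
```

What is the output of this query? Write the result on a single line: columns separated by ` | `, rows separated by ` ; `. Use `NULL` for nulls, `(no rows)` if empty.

Scalar subquery: AVG(hour) over all readings rows = 11.222222 (≈; comparison uses full precision).
Keep rows where hour >= that value.

S11 | 22 ; S16 | 16 ; S8 | 18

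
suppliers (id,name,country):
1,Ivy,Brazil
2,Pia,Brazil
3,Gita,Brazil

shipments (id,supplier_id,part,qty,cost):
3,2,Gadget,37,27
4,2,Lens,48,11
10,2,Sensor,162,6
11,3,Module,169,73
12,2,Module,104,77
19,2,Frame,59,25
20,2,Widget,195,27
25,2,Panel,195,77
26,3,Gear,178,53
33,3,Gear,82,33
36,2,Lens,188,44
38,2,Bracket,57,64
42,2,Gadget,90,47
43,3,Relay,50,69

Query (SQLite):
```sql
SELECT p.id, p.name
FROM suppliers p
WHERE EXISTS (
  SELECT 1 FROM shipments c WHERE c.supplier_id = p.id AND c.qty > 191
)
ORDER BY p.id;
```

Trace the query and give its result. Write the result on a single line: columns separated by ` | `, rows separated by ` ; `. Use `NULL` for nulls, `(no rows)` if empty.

For each suppliers row, check whether any shipments with matching supplier_id has qty > 191.
Keep rows where that is true.

2 | Pia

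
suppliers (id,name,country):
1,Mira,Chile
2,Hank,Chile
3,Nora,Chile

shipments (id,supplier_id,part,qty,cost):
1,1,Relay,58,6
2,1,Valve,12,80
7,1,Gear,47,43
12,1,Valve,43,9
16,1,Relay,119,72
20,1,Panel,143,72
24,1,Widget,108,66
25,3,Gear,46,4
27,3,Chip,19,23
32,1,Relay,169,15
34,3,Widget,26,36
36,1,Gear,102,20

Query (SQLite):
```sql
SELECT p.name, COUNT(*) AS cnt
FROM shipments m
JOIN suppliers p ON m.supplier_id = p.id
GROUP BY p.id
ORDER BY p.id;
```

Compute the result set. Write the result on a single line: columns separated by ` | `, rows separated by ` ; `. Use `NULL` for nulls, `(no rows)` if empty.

Mira | 9 ; Nora | 3

Join each shipments row to its suppliers via supplier_id.
Group joined rows by suppliers.id; compute COUNT(*) per group.
  1: ids {1, 2, 7, 12, 16, 20, 24, 32, 36} → COUNT(*)=9
  3: ids {25, 27, 34} → COUNT(*)=3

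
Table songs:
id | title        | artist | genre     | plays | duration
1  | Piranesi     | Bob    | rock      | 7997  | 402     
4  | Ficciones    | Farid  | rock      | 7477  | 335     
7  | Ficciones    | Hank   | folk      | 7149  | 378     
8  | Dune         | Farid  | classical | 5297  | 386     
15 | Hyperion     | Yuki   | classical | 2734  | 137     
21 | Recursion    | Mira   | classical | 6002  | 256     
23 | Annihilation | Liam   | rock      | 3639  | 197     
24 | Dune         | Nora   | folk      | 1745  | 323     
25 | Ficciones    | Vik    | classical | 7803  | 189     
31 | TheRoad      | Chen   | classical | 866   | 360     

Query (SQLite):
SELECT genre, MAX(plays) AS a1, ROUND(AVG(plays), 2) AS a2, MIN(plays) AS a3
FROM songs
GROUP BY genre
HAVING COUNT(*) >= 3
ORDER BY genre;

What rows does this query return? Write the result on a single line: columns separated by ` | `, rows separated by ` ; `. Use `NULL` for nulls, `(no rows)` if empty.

Group songs by genre.
Per group compute: MAX(plays), ROUND(AVG(plays), 2), MIN(plays).
HAVING: drop groups with fewer than 3 rows.
  classical: ids {8, 15, 21, 25, 31} → MAX(plays)=7803, ROUND(AVG(plays), 2)=4540.4, MIN(plays)=866
  folk: ids {7, 24} → MAX(plays)=7149, ROUND(AVG(plays), 2)=4447, MIN(plays)=1745
  rock: ids {1, 4, 23} → MAX(plays)=7997, ROUND(AVG(plays), 2)=6371, MIN(plays)=3639

classical | 7803 | 4540.4 | 866 ; rock | 7997 | 6371 | 3639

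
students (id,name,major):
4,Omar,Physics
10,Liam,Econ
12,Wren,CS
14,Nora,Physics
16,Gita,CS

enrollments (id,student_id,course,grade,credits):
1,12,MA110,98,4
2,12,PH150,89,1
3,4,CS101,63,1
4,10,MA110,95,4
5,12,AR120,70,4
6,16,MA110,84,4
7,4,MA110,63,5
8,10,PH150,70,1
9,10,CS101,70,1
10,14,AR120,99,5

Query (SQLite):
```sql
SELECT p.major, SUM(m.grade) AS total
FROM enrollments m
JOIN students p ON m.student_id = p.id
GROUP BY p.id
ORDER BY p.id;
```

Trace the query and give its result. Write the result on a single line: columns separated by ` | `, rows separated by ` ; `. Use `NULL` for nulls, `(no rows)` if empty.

Physics | 126 ; Econ | 235 ; CS | 257 ; Physics | 99 ; CS | 84

Join each enrollments row to its students via student_id.
Group joined rows by students.id; compute SUM(m.grade) per group.
  4: ids {3, 7} → SUM(m.grade)=126
  10: ids {4, 8, 9} → SUM(m.grade)=235
  12: ids {1, 2, 5} → SUM(m.grade)=257
  14: ids {10} → SUM(m.grade)=99
  16: ids {6} → SUM(m.grade)=84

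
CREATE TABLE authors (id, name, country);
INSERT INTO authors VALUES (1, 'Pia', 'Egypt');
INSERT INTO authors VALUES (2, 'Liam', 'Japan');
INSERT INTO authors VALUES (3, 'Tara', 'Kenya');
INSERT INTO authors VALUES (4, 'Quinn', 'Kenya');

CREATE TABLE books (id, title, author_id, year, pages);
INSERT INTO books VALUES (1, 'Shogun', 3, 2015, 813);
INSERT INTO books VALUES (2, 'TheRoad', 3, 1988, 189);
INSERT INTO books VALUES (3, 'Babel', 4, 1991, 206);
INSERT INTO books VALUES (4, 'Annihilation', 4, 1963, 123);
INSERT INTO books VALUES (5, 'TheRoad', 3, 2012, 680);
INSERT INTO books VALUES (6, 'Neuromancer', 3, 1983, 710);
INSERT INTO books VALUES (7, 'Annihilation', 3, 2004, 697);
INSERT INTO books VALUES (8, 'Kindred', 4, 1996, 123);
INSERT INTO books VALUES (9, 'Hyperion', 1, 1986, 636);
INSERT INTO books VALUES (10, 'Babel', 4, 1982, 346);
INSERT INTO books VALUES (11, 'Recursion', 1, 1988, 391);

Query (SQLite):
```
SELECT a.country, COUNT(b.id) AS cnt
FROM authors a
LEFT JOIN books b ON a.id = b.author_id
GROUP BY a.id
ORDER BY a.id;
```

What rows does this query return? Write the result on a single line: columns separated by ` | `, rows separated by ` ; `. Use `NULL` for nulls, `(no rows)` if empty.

Egypt | 2 ; Japan | 0 ; Kenya | 5 ; Kenya | 4

LEFT JOIN keeps every authors row; unmatched ones get NULL for books columns.
Group by authors.id and compute COUNT(b.id). COUNT(col) of an all-NULL group is 0.
  1: ids {9, 11} → COUNT(b.id)=2
  2: ids {—} → COUNT(b.id)=0
  3: ids {1, 2, 5, 6, 7} → COUNT(b.id)=5
  4: ids {3, 4, 8, 10} → COUNT(b.id)=4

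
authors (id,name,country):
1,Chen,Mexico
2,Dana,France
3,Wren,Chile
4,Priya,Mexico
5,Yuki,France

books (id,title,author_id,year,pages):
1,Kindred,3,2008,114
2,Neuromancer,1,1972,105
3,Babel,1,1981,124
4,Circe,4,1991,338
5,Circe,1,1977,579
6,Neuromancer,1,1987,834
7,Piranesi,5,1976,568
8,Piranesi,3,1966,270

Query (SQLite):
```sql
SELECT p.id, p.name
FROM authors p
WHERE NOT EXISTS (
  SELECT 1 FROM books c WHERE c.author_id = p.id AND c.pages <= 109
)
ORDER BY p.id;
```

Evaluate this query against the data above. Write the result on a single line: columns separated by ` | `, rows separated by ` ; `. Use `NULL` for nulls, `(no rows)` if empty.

For each authors row, check whether any books with matching author_id has pages <= 109.
Keep rows where that is false.

2 | Dana ; 3 | Wren ; 4 | Priya ; 5 | Yuki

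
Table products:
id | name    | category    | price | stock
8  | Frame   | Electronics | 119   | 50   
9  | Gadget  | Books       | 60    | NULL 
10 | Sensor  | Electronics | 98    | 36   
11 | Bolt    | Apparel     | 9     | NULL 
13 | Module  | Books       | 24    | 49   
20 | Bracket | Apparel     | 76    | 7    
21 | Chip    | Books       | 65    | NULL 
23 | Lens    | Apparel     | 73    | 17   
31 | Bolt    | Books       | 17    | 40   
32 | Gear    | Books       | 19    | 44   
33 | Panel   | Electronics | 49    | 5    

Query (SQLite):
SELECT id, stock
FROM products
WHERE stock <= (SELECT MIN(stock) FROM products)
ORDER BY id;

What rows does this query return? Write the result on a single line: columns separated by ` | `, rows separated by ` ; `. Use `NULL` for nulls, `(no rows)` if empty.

33 | 5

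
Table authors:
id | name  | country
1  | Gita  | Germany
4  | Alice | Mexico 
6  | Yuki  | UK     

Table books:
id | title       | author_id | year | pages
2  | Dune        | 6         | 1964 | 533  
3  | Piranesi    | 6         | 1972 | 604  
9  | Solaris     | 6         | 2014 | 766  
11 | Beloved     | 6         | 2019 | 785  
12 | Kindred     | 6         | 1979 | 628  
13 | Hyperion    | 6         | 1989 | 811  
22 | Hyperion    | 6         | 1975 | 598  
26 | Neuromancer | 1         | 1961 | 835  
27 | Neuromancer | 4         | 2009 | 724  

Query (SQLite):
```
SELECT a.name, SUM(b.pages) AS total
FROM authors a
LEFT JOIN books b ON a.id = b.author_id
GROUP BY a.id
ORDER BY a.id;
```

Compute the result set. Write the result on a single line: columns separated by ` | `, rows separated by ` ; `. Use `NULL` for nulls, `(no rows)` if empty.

LEFT JOIN keeps every authors row; unmatched ones get NULL for books columns.
Group by authors.id and compute SUM(b.pages). SUM over an all-NULL group is NULL.
  1: ids {26} → SUM(b.pages)=835
  4: ids {27} → SUM(b.pages)=724
  6: ids {2, 3, 9, 11, 12, 13, 22} → SUM(b.pages)=4725

Gita | 835 ; Alice | 724 ; Yuki | 4725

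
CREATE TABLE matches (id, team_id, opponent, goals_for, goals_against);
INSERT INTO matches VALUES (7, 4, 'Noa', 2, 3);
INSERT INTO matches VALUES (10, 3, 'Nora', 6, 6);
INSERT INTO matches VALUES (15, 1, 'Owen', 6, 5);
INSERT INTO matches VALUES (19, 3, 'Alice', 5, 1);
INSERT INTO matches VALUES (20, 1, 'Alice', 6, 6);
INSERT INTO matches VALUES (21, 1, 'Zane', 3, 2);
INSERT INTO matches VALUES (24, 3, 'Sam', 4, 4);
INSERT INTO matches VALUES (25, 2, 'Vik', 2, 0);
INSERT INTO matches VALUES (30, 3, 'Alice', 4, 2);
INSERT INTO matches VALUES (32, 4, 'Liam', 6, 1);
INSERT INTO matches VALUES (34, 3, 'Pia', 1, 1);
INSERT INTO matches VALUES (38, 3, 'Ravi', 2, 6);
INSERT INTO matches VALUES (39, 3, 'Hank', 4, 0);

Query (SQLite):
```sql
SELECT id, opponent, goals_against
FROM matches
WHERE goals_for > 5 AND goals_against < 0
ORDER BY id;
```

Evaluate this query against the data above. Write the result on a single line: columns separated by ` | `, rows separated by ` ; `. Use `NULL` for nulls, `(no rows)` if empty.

(no rows)

goals_for > 5: ids {10, 15, 20, 32}
goals_against < 0: ids { }
Combine with AND.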